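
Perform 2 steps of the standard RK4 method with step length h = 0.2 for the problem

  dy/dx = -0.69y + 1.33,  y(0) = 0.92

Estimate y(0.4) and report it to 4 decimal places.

1.1630

RK4: k1 = f(x_n, y_n); k2 = f(x_n + h/2, y_n + (h/2)·k1); k3 = f(x_n + h/2, y_n + (h/2)·k2); k4 = f(x_n + h, y_n + h·k3); y_{n+1} = y_n + (h/6)·(k1 + 2k2 + 2k3 + k4).
x=0.000000, y=0.920000:
  k1 = f(0.000000, 0.920000) = 0.695200
  k2 = f(0.100000, 0.989520) = 0.647231
  k3 = f(0.100000, 0.984723) = 0.650541
  k4 = f(0.200000, 1.050108) = 0.605425
  y ← 0.920000 + (0.2/6)·(k1 + 2k2 + 2k3 + k4) = 1.049872
x=0.200000, y=1.049872:
  k1 = f(0.200000, 1.049872) = 0.605588
  k2 = f(0.300000, 1.110431) = 0.563803
  k3 = f(0.300000, 1.106253) = 0.566686
  k4 = f(0.400000, 1.163209) = 0.527385
  y ← 1.049872 + (0.2/6)·(k1 + 2k2 + 2k3 + k4) = 1.163004
y(0.4) ≈ 1.1630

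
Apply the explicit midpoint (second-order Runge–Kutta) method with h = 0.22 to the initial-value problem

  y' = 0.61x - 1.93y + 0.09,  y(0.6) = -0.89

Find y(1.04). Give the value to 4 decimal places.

Midpoint: k1 = f(x_n, y_n); k2 = f(x_n + h/2, y_n + (h/2)·k1); y_{n+1} = y_n + h·k2.
x=0.600000, y=-0.890000:
  k1 = f(0.600000, -0.890000) = 2.173700
  k2 = f(0.710000, -0.650893) = 1.779323
  y ← -0.890000 + 0.22·1.779323 = -0.498549
x=0.820000, y=-0.498549:
  k1 = f(0.820000, -0.498549) = 1.552399
  k2 = f(0.930000, -0.327785) = 1.289925
  y ← -0.498549 + 0.22·1.289925 = -0.214765
y(1.04) ≈ -0.2148

-0.2148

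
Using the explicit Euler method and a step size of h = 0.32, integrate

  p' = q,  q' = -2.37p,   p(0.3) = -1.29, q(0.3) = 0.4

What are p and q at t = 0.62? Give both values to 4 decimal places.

-1.1620, 1.3783

Euler on (p,q): p_{n+1} = p_n + h·p', q_{n+1} = q_n + h·q'.
0.300000: (-1.290000, 0.400000); f=(0.400000, 3.057300) → (-1.162000, 1.378336)
(p(0.62), q(0.62)) ≈ (-1.1620, 1.3783)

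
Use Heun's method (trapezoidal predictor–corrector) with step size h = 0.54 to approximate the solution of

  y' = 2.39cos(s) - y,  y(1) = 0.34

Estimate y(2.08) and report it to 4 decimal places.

Heun: k1 = f(s_n, y_n); k2 = f(s_n + h, y_n + h·k1); y_{n+1} = y_n + (h/2)·(k1 + k2).
s=1.000000, y=0.340000:
  k1 = f(1.000000, 0.340000) = 0.951323
  k2 = f(1.540000, 0.853714) = -0.780123
  y ← 0.340000 + (0.54/2)·(0.951323 + (-0.780123)) = 0.386224
s=1.540000, y=0.386224:
  k1 = f(1.540000, 0.386224) = -0.312632
  k2 = f(2.080000, 0.217402) = -1.382485
  y ← 0.386224 + (0.54/2)·(-0.312632 + (-1.382485)) = -0.071458
y(2.08) ≈ -0.0715

-0.0715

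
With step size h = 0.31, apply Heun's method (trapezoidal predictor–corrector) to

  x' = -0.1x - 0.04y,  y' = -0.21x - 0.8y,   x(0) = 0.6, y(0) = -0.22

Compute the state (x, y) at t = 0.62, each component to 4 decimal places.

Heun on (x,y): k1 = f(t_n, state_n); k2 = f(t_n + h, state_n + h·k1); state_{n+1} = state_n + (h/2)·(k1 + k2).
0.000000: (0.600000, -0.220000)
  k1 = (-0.051200, 0.050000)
  predictor → (0.584128, -0.204500)
  k2 = (-0.050233, 0.040933)
  → (0.584278, -0.205905)
0.310000: (0.584278, -0.205905)
  k1 = (-0.050192, 0.042026)
  predictor → (0.568719, -0.192877)
  k2 = (-0.049157, 0.034871)
  → (0.568879, -0.193986)
(x(0.62), y(0.62)) ≈ (0.5689, -0.1940)

0.5689, -0.1940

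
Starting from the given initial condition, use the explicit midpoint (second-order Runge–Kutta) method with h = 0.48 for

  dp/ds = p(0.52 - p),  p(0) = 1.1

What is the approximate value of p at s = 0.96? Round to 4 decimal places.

0.7868

Midpoint: k1 = f(s_n, p_n); k2 = f(s_n + h/2, p_n + (h/2)·k1); p_{n+1} = p_n + h·k2.
s=0.000000, p=1.100000:
  k1 = f(0.000000, 1.100000) = -0.638000
  k2 = f(0.240000, 0.946880) = -0.404204
  p ← 1.100000 + 0.48·(-0.404204) = 0.905982
s=0.480000, p=0.905982:
  k1 = f(0.480000, 0.905982) = -0.349693
  k2 = f(0.720000, 0.822056) = -0.248307
  p ← 0.905982 + 0.48·(-0.248307) = 0.786795
p(0.96) ≈ 0.7868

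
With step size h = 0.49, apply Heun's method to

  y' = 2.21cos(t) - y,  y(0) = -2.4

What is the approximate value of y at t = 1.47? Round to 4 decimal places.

Heun: k1 = f(t_n, y_n); k2 = f(t_n + h, y_n + h·k1); y_{n+1} = y_n + (h/2)·(k1 + k2).
t=0.000000, y=-2.400000:
  k1 = f(0.000000, -2.400000) = 4.610000
  k2 = f(0.490000, -0.141100) = 2.091056
  y ← -2.400000 + (0.49/2)·(4.610000 + 2.091056) = -0.758241
t=0.490000, y=-0.758241:
  k1 = f(0.490000, -0.758241) = 2.708197
  k2 = f(0.980000, 0.568775) = 0.662245
  y ← -0.758241 + (0.49/2)·(2.708197 + 0.662245) = 0.067517
t=0.980000, y=0.067517:
  k1 = f(0.980000, 0.067517) = 1.163503
  k2 = f(1.470000, 0.637633) = -0.415250
  y ← 0.067517 + (0.49/2)·(1.163503 + (-0.415250)) = 0.250839
y(1.47) ≈ 0.2508

0.2508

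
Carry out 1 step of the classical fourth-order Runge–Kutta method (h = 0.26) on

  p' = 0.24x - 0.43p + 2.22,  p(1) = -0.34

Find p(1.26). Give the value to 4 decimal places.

RK4: k1 = f(x_n, p_n); k2 = f(x_n + h/2, p_n + (h/2)·k1); k3 = f(x_n + h/2, p_n + (h/2)·k2); k4 = f(x_n + h, p_n + h·k3); p_{n+1} = p_n + (h/6)·(k1 + 2k2 + 2k3 + k4).
x=1.000000, p=-0.340000:
  k1 = f(1.000000, -0.340000) = 2.606200
  k2 = f(1.130000, -0.001194) = 2.491713
  k3 = f(1.130000, -0.016077) = 2.498113
  k4 = f(1.260000, 0.309509) = 2.389311
  p ← -0.340000 + (0.26/6)·(k1 + 2k2 + 2k3 + k4) = 0.308924
p(1.26) ≈ 0.3089

0.3089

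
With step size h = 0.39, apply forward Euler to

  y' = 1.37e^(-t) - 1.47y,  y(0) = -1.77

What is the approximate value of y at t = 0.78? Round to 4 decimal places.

0.2675

Euler: y_{n+1} = y_n + h·f(t_n, y_n).
t=0.000000, y=-1.770000: f=3.971900 → y ← -1.770000 + 0.39·3.971900 = -0.220959
t=0.390000, y=-0.220959: f=1.252378 → y ← -0.220959 + 0.39·1.252378 = 0.267468
y(0.78) ≈ 0.2675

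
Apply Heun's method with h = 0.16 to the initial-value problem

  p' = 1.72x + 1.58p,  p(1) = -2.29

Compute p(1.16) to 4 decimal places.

Heun: k1 = f(x_n, p_n); k2 = f(x_n + h, p_n + h·k1); p_{n+1} = p_n + (h/2)·(k1 + k2).
x=1.000000, p=-2.290000:
  k1 = f(1.000000, -2.290000) = -1.898200
  k2 = f(1.160000, -2.593712) = -2.102865
  p ← -2.290000 + (0.16/2)·(-1.898200 + (-2.102865)) = -2.610085
p(1.16) ≈ -2.6101

-2.6101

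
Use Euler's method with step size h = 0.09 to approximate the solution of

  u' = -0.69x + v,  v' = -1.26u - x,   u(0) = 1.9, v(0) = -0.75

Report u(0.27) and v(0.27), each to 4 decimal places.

1.6225, -1.3949

Euler on (u,v): u_{n+1} = u_n + h·u', v_{n+1} = v_n + h·v'.
0.000000: (1.900000, -0.750000); f=(-0.750000, -2.394000) → (1.832500, -0.965460)
0.090000: (1.832500, -0.965460); f=(-1.027560, -2.398950) → (1.740020, -1.181366)
0.180000: (1.740020, -1.181366); f=(-1.305566, -2.372425) → (1.622519, -1.394884)
(u(0.27), v(0.27)) ≈ (1.6225, -1.3949)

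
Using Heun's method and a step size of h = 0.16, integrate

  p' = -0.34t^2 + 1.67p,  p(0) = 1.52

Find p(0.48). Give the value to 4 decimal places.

Heun: k1 = f(t_n, p_n); k2 = f(t_n + h, p_n + h·k1); p_{n+1} = p_n + (h/2)·(k1 + k2).
t=0.000000, p=1.520000:
  k1 = f(0.000000, 1.520000) = 2.538400
  k2 = f(0.160000, 1.926144) = 3.207956
  p ← 1.520000 + (0.16/2)·(2.538400 + 3.207956) = 1.979709
t=0.160000, p=1.979709:
  k1 = f(0.160000, 1.979709) = 3.297409
  k2 = f(0.320000, 2.507294) = 4.152365
  p ← 1.979709 + (0.16/2)·(3.297409 + 4.152365) = 2.575690
t=0.320000, p=2.575690:
  k1 = f(0.320000, 2.575690) = 4.266587
  k2 = f(0.480000, 3.258344) = 5.363099
  p ← 2.575690 + (0.16/2)·(4.266587 + 5.363099) = 3.346065
p(0.48) ≈ 3.3461

3.3461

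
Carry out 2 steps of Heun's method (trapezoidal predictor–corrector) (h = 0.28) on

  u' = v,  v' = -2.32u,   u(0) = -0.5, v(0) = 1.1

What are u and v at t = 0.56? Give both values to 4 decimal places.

0.2377, 1.2995

Heun on (u,v): k1 = f(t_n, state_n); k2 = f(t_n + h, state_n + h·k1); state_{n+1} = state_n + (h/2)·(k1 + k2).
0.000000: (-0.500000, 1.100000)
  k1 = (1.100000, 1.160000)
  predictor → (-0.192000, 1.424800)
  k2 = (1.424800, 0.445440)
  → (-0.146528, 1.324762)
0.280000: (-0.146528, 1.324762)
  k1 = (1.324762, 0.339945)
  predictor → (0.224405, 1.419946)
  k2 = (1.419946, -0.520620)
  → (0.237731, 1.299467)
(u(0.56), v(0.56)) ≈ (0.2377, 1.2995)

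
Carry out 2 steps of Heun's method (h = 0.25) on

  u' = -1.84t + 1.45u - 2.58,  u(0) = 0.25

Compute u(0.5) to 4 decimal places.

Heun: k1 = f(t_n, u_n); k2 = f(t_n + h, u_n + h·k1); u_{n+1} = u_n + (h/2)·(k1 + k2).
t=0.000000, u=0.250000:
  k1 = f(0.000000, 0.250000) = -2.217500
  k2 = f(0.250000, -0.304375) = -3.481344
  u ← 0.250000 + (0.25/2)·(-2.217500 + (-3.481344)) = -0.462355
t=0.250000, u=-0.462355:
  k1 = f(0.250000, -0.462355) = -3.710415
  k2 = f(0.500000, -1.389959) = -5.515441
  u ← -0.462355 + (0.25/2)·(-3.710415 + (-5.515441)) = -1.615588
u(0.5) ≈ -1.6156

-1.6156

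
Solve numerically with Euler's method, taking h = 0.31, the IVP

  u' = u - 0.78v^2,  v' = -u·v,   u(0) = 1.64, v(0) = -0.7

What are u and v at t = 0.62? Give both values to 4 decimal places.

Euler on (u,v): u_{n+1} = u_n + h·u', v_{n+1} = v_n + h·v'.
0.000000: (1.640000, -0.700000); f=(1.257800, 1.148000) → (2.029918, -0.344120)
0.310000: (2.029918, -0.344120); f=(1.937552, 0.698535) → (2.630559, -0.127574)
(u(0.62), v(0.62)) ≈ (2.6306, -0.1276)

2.6306, -0.1276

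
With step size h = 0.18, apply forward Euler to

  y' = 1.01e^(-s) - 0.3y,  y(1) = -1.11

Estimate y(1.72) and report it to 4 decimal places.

Euler: y_{n+1} = y_n + h·f(s_n, y_n).
s=1.000000, y=-1.110000: f=0.704558 → y ← -1.110000 + 0.18·0.704558 = -0.983180
s=1.180000, y=-0.983180: f=0.605305 → y ← -0.983180 + 0.18·0.605305 = -0.874225
s=1.360000, y=-0.874225: f=0.521495 → y ← -0.874225 + 0.18·0.521495 = -0.780355
s=1.540000, y=-0.780355: f=0.450632 → y ← -0.780355 + 0.18·0.450632 = -0.699242
y(1.72) ≈ -0.6992

-0.6992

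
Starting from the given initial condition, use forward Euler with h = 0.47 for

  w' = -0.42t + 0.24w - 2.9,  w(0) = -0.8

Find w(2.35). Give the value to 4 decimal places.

Euler: w_{n+1} = w_n + h·f(t_n, w_n).
t=0.000000, w=-0.800000: f=-3.092000 → w ← -0.800000 + 0.47·(-3.092000) = -2.253240
t=0.470000, w=-2.253240: f=-3.638178 → w ← -2.253240 + 0.47·(-3.638178) = -3.963183
t=0.940000, w=-3.963183: f=-4.245964 → w ← -3.963183 + 0.47·(-4.245964) = -5.958787
t=1.410000, w=-5.958787: f=-4.922309 → w ← -5.958787 + 0.47·(-4.922309) = -8.272272
t=1.880000, w=-8.272272: f=-5.674945 → w ← -8.272272 + 0.47·(-5.674945) = -10.939496
w(2.35) ≈ -10.9395

-10.9395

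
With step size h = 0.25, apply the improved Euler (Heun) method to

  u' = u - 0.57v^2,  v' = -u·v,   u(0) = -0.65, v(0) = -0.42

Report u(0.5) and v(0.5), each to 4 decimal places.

Heun on (u,v): k1 = f(s_n, state_n); k2 = f(s_n + h, state_n + h·k1); state_{n+1} = state_n + (h/2)·(k1 + k2).
0.000000: (-0.650000, -0.420000)
  k1 = (-0.750548, -0.273000)
  predictor → (-0.837637, -0.488250)
  k2 = (-0.973518, -0.408976)
  → (-0.865508, -0.505247)
0.250000: (-0.865508, -0.505247)
  k1 = (-1.011015, -0.437295)
  predictor → (-1.118262, -0.614571)
  k2 = (-1.333549, -0.687251)
  → (-1.158579, -0.645815)
(u(0.5), v(0.5)) ≈ (-1.1586, -0.6458)

-1.1586, -0.6458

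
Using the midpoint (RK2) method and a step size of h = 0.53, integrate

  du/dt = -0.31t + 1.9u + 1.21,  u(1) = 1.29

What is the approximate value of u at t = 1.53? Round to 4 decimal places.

Midpoint: k1 = f(t_n, u_n); k2 = f(t_n + h/2, u_n + (h/2)·k1); u_{n+1} = u_n + h·k2.
t=1.000000, u=1.290000:
  k1 = f(1.000000, 1.290000) = 3.351000
  k2 = f(1.265000, 2.178015) = 4.956079
  u ← 1.290000 + 0.53·4.956079 = 3.916722
u(1.53) ≈ 3.9167

3.9167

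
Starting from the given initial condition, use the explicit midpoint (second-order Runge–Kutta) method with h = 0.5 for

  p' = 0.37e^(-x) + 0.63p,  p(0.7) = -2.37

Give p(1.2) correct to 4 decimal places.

-3.1481

Midpoint: k1 = f(x_n, p_n); k2 = f(x_n + h/2, p_n + (h/2)·k1); p_{n+1} = p_n + h·k2.
x=0.700000, p=-2.370000:
  k1 = f(0.700000, -2.370000) = -1.309363
  k2 = f(0.950000, -2.697341) = -1.556231
  p ← -2.370000 + 0.5·(-1.556231) = -3.148115
p(1.2) ≈ -3.1481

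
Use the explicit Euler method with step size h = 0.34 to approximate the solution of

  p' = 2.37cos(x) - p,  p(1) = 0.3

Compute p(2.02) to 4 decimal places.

0.3097

Euler: p_{n+1} = p_n + h·f(x_n, p_n).
x=1.000000, p=0.300000: f=0.980516 → p ← 0.300000 + 0.34·0.980516 = 0.633376
x=1.340000, p=0.633376: f=-0.091231 → p ← 0.633376 + 0.34·(-0.091231) = 0.602357
x=1.680000, p=0.602357: f=-0.860656 → p ← 0.602357 + 0.34·(-0.860656) = 0.309734
p(2.02) ≈ 0.3097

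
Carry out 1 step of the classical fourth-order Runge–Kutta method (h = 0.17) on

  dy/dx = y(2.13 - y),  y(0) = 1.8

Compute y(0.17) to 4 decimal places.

1.8889

RK4: k1 = f(x_n, y_n); k2 = f(x_n + h/2, y_n + (h/2)·k1); k3 = f(x_n + h/2, y_n + (h/2)·k2); k4 = f(x_n + h, y_n + h·k3); y_{n+1} = y_n + (h/6)·(k1 + 2k2 + 2k3 + k4).
x=0.000000, y=1.800000:
  k1 = f(0.000000, 1.800000) = 0.594000
  k2 = f(0.085000, 1.850490) = 0.517230
  k3 = f(0.085000, 1.843965) = 0.527439
  k4 = f(0.170000, 1.889665) = 0.454153
  y ← 1.800000 + (0.17/6)·(k1 + 2k2 + 2k3 + k4) = 1.888896
y(0.17) ≈ 1.8889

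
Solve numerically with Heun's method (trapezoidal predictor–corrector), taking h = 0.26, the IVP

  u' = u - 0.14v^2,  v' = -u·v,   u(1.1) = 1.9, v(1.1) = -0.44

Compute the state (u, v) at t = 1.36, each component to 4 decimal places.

2.4529, -0.2622

Heun on (u,v): k1 = f(t_n, state_n); k2 = f(t_n + h, state_n + h·k1); state_{n+1} = state_n + (h/2)·(k1 + k2).
1.100000: (1.900000, -0.440000)
  k1 = (1.872896, 0.836000)
  predictor → (2.386953, -0.222640)
  k2 = (2.380013, 0.531431)
  → (2.452878, -0.262234)
(u(1.36), v(1.36)) ≈ (2.4529, -0.2622)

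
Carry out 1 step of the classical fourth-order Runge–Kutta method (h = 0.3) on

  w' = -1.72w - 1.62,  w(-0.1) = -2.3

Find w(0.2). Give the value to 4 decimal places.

-1.7529

RK4: k1 = f(t_n, w_n); k2 = f(t_n + h/2, w_n + (h/2)·k1); k3 = f(t_n + h/2, w_n + (h/2)·k2); k4 = f(t_n + h, w_n + h·k3); w_{n+1} = w_n + (h/6)·(k1 + 2k2 + 2k3 + k4).
t=-0.100000, w=-2.300000:
  k1 = f(-0.100000, -2.300000) = 2.336000
  k2 = f(0.050000, -1.949600) = 1.733312
  k3 = f(0.050000, -2.040003) = 1.888806
  k4 = f(0.200000, -1.733358) = 1.361376
  w ← -2.300000 + (0.3/6)·(k1 + 2k2 + 2k3 + k4) = -1.752919
w(0.2) ≈ -1.7529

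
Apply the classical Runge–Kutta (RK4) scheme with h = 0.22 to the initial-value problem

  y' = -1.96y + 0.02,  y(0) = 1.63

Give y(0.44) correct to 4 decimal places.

0.6942

RK4: k1 = f(x_n, y_n); k2 = f(x_n + h/2, y_n + (h/2)·k1); k3 = f(x_n + h/2, y_n + (h/2)·k2); k4 = f(x_n + h, y_n + h·k3); y_{n+1} = y_n + (h/6)·(k1 + 2k2 + 2k3 + k4).
x=0.000000, y=1.630000:
  k1 = f(0.000000, 1.630000) = -3.174800
  k2 = f(0.110000, 1.280772) = -2.490313
  k3 = f(0.110000, 1.356066) = -2.637888
  k4 = f(0.220000, 1.049665) = -2.037342
  y ← 1.630000 + (0.22/6)·(k1 + 2k2 + 2k3 + k4) = 1.062820
x=0.220000, y=1.062820:
  k1 = f(0.220000, 1.062820) = -2.063127
  k2 = f(0.330000, 0.835876) = -1.618317
  k3 = f(0.330000, 0.884805) = -1.714218
  k4 = f(0.440000, 0.685692) = -1.323956
  y ← 1.062820 + (0.22/6)·(k1 + 2k2 + 2k3 + k4) = 0.694241
y(0.44) ≈ 0.6942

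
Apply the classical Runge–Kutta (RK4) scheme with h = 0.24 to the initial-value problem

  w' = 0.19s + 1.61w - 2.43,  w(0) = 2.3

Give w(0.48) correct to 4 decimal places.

RK4: k1 = f(s_n, w_n); k2 = f(s_n + h/2, w_n + (h/2)·k1); k3 = f(s_n + h/2, w_n + (h/2)·k2); k4 = f(s_n + h, w_n + h·k3); w_{n+1} = w_n + (h/6)·(k1 + 2k2 + 2k3 + k4).
s=0.000000, w=2.300000:
  k1 = f(0.000000, 2.300000) = 1.273000
  k2 = f(0.120000, 2.452760) = 1.541744
  k3 = f(0.120000, 2.485009) = 1.593665
  k4 = f(0.240000, 2.682480) = 1.934392
  w ← 2.300000 + (0.24/6)·(k1 + 2k2 + 2k3 + k4) = 2.679128
s=0.240000, w=2.679128:
  k1 = f(0.240000, 2.679128) = 1.928997
  k2 = f(0.360000, 2.910608) = 2.324479
  k3 = f(0.360000, 2.958066) = 2.400886
  k4 = f(0.480000, 3.255341) = 2.902299
  w ← 2.679128 + (0.24/6)·(k1 + 2k2 + 2k3 + k4) = 3.250409
w(0.48) ≈ 3.2504

3.2504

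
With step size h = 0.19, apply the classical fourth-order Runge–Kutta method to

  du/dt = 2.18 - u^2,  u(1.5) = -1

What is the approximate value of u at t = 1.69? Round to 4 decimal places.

-0.7319

RK4: k1 = f(t_n, u_n); k2 = f(t_n + h/2, u_n + (h/2)·k1); k3 = f(t_n + h/2, u_n + (h/2)·k2); k4 = f(t_n + h, u_n + h·k3); u_{n+1} = u_n + (h/6)·(k1 + 2k2 + 2k3 + k4).
t=1.500000, u=-1.000000:
  k1 = f(1.500000, -1.000000) = 1.180000
  k2 = f(1.595000, -0.887900) = 1.391634
  k3 = f(1.595000, -0.867795) = 1.426932
  k4 = f(1.690000, -0.728883) = 1.648730
  u ← -1.000000 + (0.19/6)·(k1 + 2k2 + 2k3 + k4) = -0.731914
u(1.69) ≈ -0.7319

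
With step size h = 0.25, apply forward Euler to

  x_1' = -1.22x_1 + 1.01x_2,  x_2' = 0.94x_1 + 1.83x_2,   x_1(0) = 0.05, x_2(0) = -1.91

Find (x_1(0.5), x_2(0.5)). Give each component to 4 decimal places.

Euler on (x_1,x_2): x_1_{n+1} = x_1_n + h·x_1', x_2_{n+1} = x_2_n + h·x_2'.
0.000000: (0.050000, -1.910000); f=(-1.990100, -3.448300) → (-0.447525, -2.772075)
0.250000: (-0.447525, -2.772075); f=(-2.253815, -5.493571) → (-1.010979, -4.145468)
(x_1(0.5), x_2(0.5)) ≈ (-1.0110, -4.1455)

-1.0110, -4.1455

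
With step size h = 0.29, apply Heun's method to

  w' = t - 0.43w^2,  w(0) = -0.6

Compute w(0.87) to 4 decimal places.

Heun: k1 = f(t_n, w_n); k2 = f(t_n + h, w_n + h·k1); w_{n+1} = w_n + (h/2)·(k1 + k2).
t=0.000000, w=-0.600000:
  k1 = f(0.000000, -0.600000) = -0.154800
  k2 = f(0.290000, -0.644892) = 0.111169
  w ← -0.600000 + (0.29/2)·(-0.154800 + 0.111169) = -0.606326
t=0.290000, w=-0.606326:
  k1 = f(0.290000, -0.606326) = 0.131918
  k2 = f(0.580000, -0.568070) = 0.441237
  w ← -0.606326 + (0.29/2)·(0.131918 + 0.441237) = -0.523219
t=0.580000, w=-0.523219:
  k1 = f(0.580000, -0.523219) = 0.462284
  k2 = f(0.870000, -0.389157) = 0.804880
  w ← -0.523219 + (0.29/2)·(0.462284 + 0.804880) = -0.339480
w(0.87) ≈ -0.3395

-0.3395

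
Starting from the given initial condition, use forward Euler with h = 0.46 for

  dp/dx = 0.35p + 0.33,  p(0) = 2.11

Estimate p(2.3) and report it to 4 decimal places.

5.4969

Euler: p_{n+1} = p_n + h·f(x_n, p_n).
x=0.000000, p=2.110000: f=1.068500 → p ← 2.110000 + 0.46·1.068500 = 2.601510
x=0.460000, p=2.601510: f=1.240528 → p ← 2.601510 + 0.46·1.240528 = 3.172153
x=0.920000, p=3.172153: f=1.440254 → p ← 3.172153 + 0.46·1.440254 = 3.834670
x=1.380000, p=3.834670: f=1.672134 → p ← 3.834670 + 0.46·1.672134 = 4.603852
x=1.840000, p=4.603852: f=1.941348 → p ← 4.603852 + 0.46·1.941348 = 5.496872
p(2.3) ≈ 5.4969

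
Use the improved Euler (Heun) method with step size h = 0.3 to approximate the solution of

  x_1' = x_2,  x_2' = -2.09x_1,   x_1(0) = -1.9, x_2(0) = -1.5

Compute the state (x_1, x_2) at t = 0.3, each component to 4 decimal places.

-2.1713, -0.1676

Heun on (x_1,x_2): k1 = f(t_n, state_n); k2 = f(t_n + h, state_n + h·k1); state_{n+1} = state_n + (h/2)·(k1 + k2).
0.000000: (-1.900000, -1.500000)
  k1 = (-1.500000, 3.971000)
  predictor → (-2.350000, -0.308700)
  k2 = (-0.308700, 4.911500)
  → (-2.171305, -0.167625)
(x_1(0.3), x_2(0.3)) ≈ (-2.1713, -0.1676)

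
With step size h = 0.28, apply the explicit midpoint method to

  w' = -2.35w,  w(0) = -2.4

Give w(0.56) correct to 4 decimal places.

Midpoint: k1 = f(t_n, w_n); k2 = f(t_n + h/2, w_n + (h/2)·k1); w_{n+1} = w_n + h·k2.
t=0.000000, w=-2.400000:
  k1 = f(0.000000, -2.400000) = 5.640000
  k2 = f(0.140000, -1.610400) = 3.784440
  w ← -2.400000 + 0.28·3.784440 = -1.340357
t=0.280000, w=-1.340357:
  k1 = f(0.280000, -1.340357) = 3.149838
  k2 = f(0.420000, -0.899379) = 2.113542
  w ← -1.340357 + 0.28·2.113542 = -0.748565
w(0.56) ≈ -0.7486

-0.7486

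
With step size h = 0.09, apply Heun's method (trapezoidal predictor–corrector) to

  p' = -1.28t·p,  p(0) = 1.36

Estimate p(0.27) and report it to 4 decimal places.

Heun: k1 = f(t_n, p_n); k2 = f(t_n + h, p_n + h·k1); p_{n+1} = p_n + (h/2)·(k1 + k2).
t=0.000000, p=1.360000:
  k1 = f(0.000000, 1.360000) = 0.000000
  k2 = f(0.090000, 1.360000) = -0.156672
  p ← 1.360000 + (0.09/2)·(0.000000 + (-0.156672)) = 1.352950
t=0.090000, p=1.352950:
  k1 = f(0.090000, 1.352950) = -0.155860
  k2 = f(0.180000, 1.338922) = -0.308488
  p ← 1.352950 + (0.09/2)·(-0.155860 + (-0.308488)) = 1.332054
t=0.180000, p=1.332054:
  k1 = f(0.180000, 1.332054) = -0.306905
  k2 = f(0.270000, 1.304433) = -0.450812
  p ← 1.332054 + (0.09/2)·(-0.306905 + (-0.450812)) = 1.297957
p(0.27) ≈ 1.2980

1.2980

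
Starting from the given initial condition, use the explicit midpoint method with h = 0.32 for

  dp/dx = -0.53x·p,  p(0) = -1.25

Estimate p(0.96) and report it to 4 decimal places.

Midpoint: k1 = f(x_n, p_n); k2 = f(x_n + h/2, p_n + (h/2)·k1); p_{n+1} = p_n + h·k2.
x=0.000000, p=-1.250000:
  k1 = f(0.000000, -1.250000) = 0.000000
  k2 = f(0.160000, -1.250000) = 0.106000
  p ← -1.250000 + 0.32·0.106000 = -1.216080
x=0.320000, p=-1.216080:
  k1 = f(0.320000, -1.216080) = 0.206247
  k2 = f(0.480000, -1.183080) = 0.300976
  p ← -1.216080 + 0.32·0.300976 = -1.119768
x=0.640000, p=-1.119768:
  k1 = f(0.640000, -1.119768) = 0.379825
  k2 = f(0.800000, -1.058996) = 0.449014
  p ← -1.119768 + 0.32·0.449014 = -0.976083
p(0.96) ≈ -0.9761

-0.9761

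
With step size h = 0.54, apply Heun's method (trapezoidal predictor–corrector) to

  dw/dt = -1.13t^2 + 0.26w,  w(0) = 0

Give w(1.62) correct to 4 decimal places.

Heun: k1 = f(t_n, w_n); k2 = f(t_n + h, w_n + h·k1); w_{n+1} = w_n + (h/2)·(k1 + k2).
t=0.000000, w=0.000000:
  k1 = f(0.000000, 0.000000) = 0.000000
  k2 = f(0.540000, 0.000000) = -0.329508
  w ← 0.000000 + (0.54/2)·(0.000000 + (-0.329508)) = -0.088967
t=0.540000, w=-0.088967:
  k1 = f(0.540000, -0.088967) = -0.352639
  k2 = f(1.080000, -0.279392) = -1.390674
  w ← -0.088967 + (0.54/2)·(-0.352639 + (-1.390674)) = -0.559662
t=1.080000, w=-0.559662:
  k1 = f(1.080000, -0.559662) = -1.463544
  k2 = f(1.620000, -1.349976) = -3.316566
  w ← -0.559662 + (0.54/2)·(-1.463544 + (-3.316566)) = -1.850291
w(1.62) ≈ -1.8503

-1.8503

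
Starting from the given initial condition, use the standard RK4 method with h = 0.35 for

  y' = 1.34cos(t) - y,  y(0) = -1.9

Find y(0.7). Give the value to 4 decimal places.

RK4: k1 = f(t_n, y_n); k2 = f(t_n + h/2, y_n + (h/2)·k1); k3 = f(t_n + h/2, y_n + (h/2)·k2); k4 = f(t_n + h, y_n + h·k3); y_{n+1} = y_n + (h/6)·(k1 + 2k2 + 2k3 + k4).
t=0.000000, y=-1.900000:
  k1 = f(0.000000, -1.900000) = 3.240000
  k2 = f(0.175000, -1.333000) = 2.652534
  k3 = f(0.175000, -1.435807) = 2.755340
  k4 = f(0.350000, -0.935631) = 2.194390
  y ← -1.900000 + (0.35/6)·(k1 + 2k2 + 2k3 + k4) = -0.952075
t=0.350000, y=-0.952075:
  k1 = f(0.350000, -0.952075) = 2.210835
  k2 = f(0.525000, -0.565179) = 1.724713
  k3 = f(0.525000, -0.650250) = 1.809785
  k4 = f(0.700000, -0.318651) = 1.343539
  y ← -0.952075 + (0.35/6)·(k1 + 2k2 + 2k3 + k4) = -0.332379
y(0.7) ≈ -0.3324

-0.3324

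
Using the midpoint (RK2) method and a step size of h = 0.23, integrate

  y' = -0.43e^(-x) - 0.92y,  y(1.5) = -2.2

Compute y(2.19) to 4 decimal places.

Midpoint: k1 = f(x_n, y_n); k2 = f(x_n + h/2, y_n + (h/2)·k1); y_{n+1} = y_n + h·k2.
x=1.500000, y=-2.200000:
  k1 = f(1.500000, -2.200000) = 1.928054
  k2 = f(1.615000, -1.978274) = 1.734489
  y ← -2.200000 + 0.23·1.734489 = -1.801068
x=1.730000, y=-1.801068:
  k1 = f(1.730000, -1.801068) = 1.580750
  k2 = f(1.845000, -1.619281) = 1.421788
  y ← -1.801068 + 0.23·1.421788 = -1.474056
x=1.960000, y=-1.474056:
  k1 = f(1.960000, -1.474056) = 1.295563
  k2 = f(2.075000, -1.325067) = 1.165072
  y ← -1.474056 + 0.23·1.165072 = -1.206090
y(2.19) ≈ -1.2061

-1.2061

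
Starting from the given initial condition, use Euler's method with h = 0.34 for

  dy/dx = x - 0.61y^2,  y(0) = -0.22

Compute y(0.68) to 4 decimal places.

Euler: y_{n+1} = y_n + h·f(x_n, y_n).
x=0.000000, y=-0.220000: f=-0.029524 → y ← -0.220000 + 0.34·(-0.029524) = -0.230038
x=0.340000, y=-0.230038: f=0.307720 → y ← -0.230038 + 0.34·0.307720 = -0.125413
y(0.68) ≈ -0.1254

-0.1254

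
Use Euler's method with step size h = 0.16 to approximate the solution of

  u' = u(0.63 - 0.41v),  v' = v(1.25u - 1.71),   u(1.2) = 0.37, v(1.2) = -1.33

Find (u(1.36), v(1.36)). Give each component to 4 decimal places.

Euler on (u,v): u_{n+1} = u_n + h·u', v_{n+1} = v_n + h·v'.
1.200000: (0.370000, -1.330000); f=(0.434861, 1.659175) → (0.439578, -1.064532)
(u(1.36), v(1.36)) ≈ (0.4396, -1.0645)

0.4396, -1.0645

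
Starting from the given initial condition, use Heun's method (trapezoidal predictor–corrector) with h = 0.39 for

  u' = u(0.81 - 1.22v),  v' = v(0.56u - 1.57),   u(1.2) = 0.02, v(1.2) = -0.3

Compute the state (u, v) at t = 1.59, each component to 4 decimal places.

0.0300, -0.1732

Heun on (u,v): k1 = f(t_n, state_n); k2 = f(t_n + h, state_n + h·k1); state_{n+1} = state_n + (h/2)·(k1 + k2).
1.200000: (0.020000, -0.300000)
  k1 = (0.023520, 0.467640)
  predictor → (0.029173, -0.117620)
  k2 = (0.027816, 0.182742)
  → (0.030011, -0.173175)
(u(1.59), v(1.59)) ≈ (0.0300, -0.1732)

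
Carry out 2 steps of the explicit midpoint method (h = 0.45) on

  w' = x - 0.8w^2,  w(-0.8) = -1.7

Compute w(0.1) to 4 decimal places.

Midpoint: k1 = f(x_n, w_n); k2 = f(x_n + h/2, w_n + (h/2)·k1); w_{n+1} = w_n + h·k2.
x=-0.800000, w=-1.700000:
  k1 = f(-0.800000, -1.700000) = -3.112000
  k2 = f(-0.575000, -2.400200) = -5.183768
  w ← -1.700000 + 0.45·(-5.183768) = -4.032696
x=-0.350000, w=-4.032696:
  k1 = f(-0.350000, -4.032696) = -13.360107
  k2 = f(-0.125000, -7.038720) = -39.759860
  w ← -4.032696 + 0.45·(-39.759860) = -21.924633
w(0.1) ≈ -21.9246

-21.9246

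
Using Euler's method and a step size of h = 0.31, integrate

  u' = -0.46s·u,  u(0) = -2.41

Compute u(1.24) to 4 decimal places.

Euler: u_{n+1} = u_n + h·f(s_n, u_n).
s=0.000000, u=-2.410000: f=0.000000 → u ← -2.410000 + 0.31·0.000000 = -2.410000
s=0.310000, u=-2.410000: f=0.343666 → u ← -2.410000 + 0.31·0.343666 = -2.303464
s=0.620000, u=-2.303464: f=0.656948 → u ← -2.303464 + 0.31·0.656948 = -2.099810
s=0.930000, u=-2.099810: f=0.898299 → u ← -2.099810 + 0.31·0.898299 = -1.821337
u(1.24) ≈ -1.8213

-1.8213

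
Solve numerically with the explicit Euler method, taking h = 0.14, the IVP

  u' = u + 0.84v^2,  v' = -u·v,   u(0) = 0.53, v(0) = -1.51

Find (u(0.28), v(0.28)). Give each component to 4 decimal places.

Euler on (u,v): u_{n+1} = u_n + h·u', v_{n+1} = v_n + h·v'.
0.000000: (0.530000, -1.510000); f=(2.445284, 0.800300) → (0.872340, -1.397958)
0.140000: (0.872340, -1.397958); f=(2.513940, 1.219494) → (1.224291, -1.227229)
(u(0.28), v(0.28)) ≈ (1.2243, -1.2272)

1.2243, -1.2272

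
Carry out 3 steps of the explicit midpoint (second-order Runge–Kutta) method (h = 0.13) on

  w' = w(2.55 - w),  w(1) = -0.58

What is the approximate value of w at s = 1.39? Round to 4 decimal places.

-2.3403

Midpoint: k1 = f(s_n, w_n); k2 = f(s_n + h/2, w_n + (h/2)·k1); w_{n+1} = w_n + h·k2.
s=1.000000, w=-0.580000:
  k1 = f(1.000000, -0.580000) = -1.815400
  k2 = f(1.065000, -0.698001) = -2.267108
  w ← -0.580000 + 0.13·(-2.267108) = -0.874724
s=1.130000, w=-0.874724:
  k1 = f(1.130000, -0.874724) = -2.995688
  k2 = f(1.195000, -1.069444) = -3.870792
  w ← -0.874724 + 0.13·(-3.870792) = -1.377927
s=1.260000, w=-1.377927:
  k1 = f(1.260000, -1.377927) = -5.412396
  k2 = f(1.325000, -1.729733) = -7.402794
  w ← -1.377927 + 0.13·(-7.402794) = -2.340290
w(1.39) ≈ -2.3403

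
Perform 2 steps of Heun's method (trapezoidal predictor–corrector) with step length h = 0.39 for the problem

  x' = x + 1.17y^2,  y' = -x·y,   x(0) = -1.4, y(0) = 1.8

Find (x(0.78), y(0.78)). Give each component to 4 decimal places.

3.8883, 0.7707

Heun on (x,y): k1 = f(t_n, state_n); k2 = f(t_n + h, state_n + h·k1); state_{n+1} = state_n + (h/2)·(k1 + k2).
0.000000: (-1.400000, 1.800000)
  k1 = (2.390800, 2.520000)
  predictor → (-0.467588, 2.782800)
  k2 = (8.592864, 1.301204)
  → (0.741814, 2.545135)
0.390000: (0.741814, 2.545135)
  k1 = (8.320736, -1.888018)
  predictor → (3.986902, 1.808808)
  k2 = (7.814891, -7.211539)
  → (3.888262, 0.770721)
(x(0.78), y(0.78)) ≈ (3.8883, 0.7707)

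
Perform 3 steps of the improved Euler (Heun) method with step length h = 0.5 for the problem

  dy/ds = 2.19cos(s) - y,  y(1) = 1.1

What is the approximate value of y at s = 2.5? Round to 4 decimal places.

Heun: k1 = f(s_n, y_n); k2 = f(s_n + h, y_n + h·k1); y_{n+1} = y_n + (h/2)·(k1 + k2).
s=1.000000, y=1.100000:
  k1 = f(1.000000, 1.100000) = 0.083262
  k2 = f(1.500000, 1.141631) = -0.986717
  y ← 1.100000 + (0.5/2)·(0.083262 + (-0.986717)) = 0.874136
s=1.500000, y=0.874136:
  k1 = f(1.500000, 0.874136) = -0.719222
  k2 = f(2.000000, 0.514525) = -1.425887
  y ← 0.874136 + (0.5/2)·(-0.719222 + (-1.425887)) = 0.337859
s=2.000000, y=0.337859:
  k1 = f(2.000000, 0.337859) = -1.249221
  k2 = f(2.500000, -0.286751) = -1.467753
  y ← 0.337859 + (0.5/2)·(-1.249221 + (-1.467753)) = -0.341384
y(2.5) ≈ -0.3414

-0.3414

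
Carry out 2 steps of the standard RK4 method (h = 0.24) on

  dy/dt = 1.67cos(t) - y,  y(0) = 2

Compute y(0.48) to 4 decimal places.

RK4: k1 = f(t_n, y_n); k2 = f(t_n + h/2, y_n + (h/2)·k1); k3 = f(t_n + h/2, y_n + (h/2)·k2); k4 = f(t_n + h, y_n + h·k3); y_{n+1} = y_n + (h/6)·(k1 + 2k2 + 2k3 + k4).
t=0.000000, y=2.000000:
  k1 = f(0.000000, 2.000000) = -0.330000
  k2 = f(0.120000, 1.960400) = -0.302410
  k3 = f(0.120000, 1.963711) = -0.305720
  k4 = f(0.240000, 1.926627) = -0.304493
  y ← 2.000000 + (0.24/6)·(k1 + 2k2 + 2k3 + k4) = 1.925970
t=0.240000, y=1.925970:
  k1 = f(0.240000, 1.925970) = -0.303835
  k2 = f(0.360000, 1.889510) = -0.326562
  k3 = f(0.360000, 1.886782) = -0.323835
  k4 = f(0.480000, 1.848250) = -0.366968
  y ← 1.925970 + (0.24/6)·(k1 + 2k2 + 2k3 + k4) = 1.847106
y(0.48) ≈ 1.8471

1.8471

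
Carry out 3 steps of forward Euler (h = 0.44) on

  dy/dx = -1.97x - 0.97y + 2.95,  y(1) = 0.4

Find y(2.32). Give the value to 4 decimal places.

-0.0860

Euler: y_{n+1} = y_n + h·f(x_n, y_n).
x=1.000000, y=0.400000: f=0.592000 → y ← 0.400000 + 0.44·0.592000 = 0.660480
x=1.440000, y=0.660480: f=-0.527466 → y ← 0.660480 + 0.44·(-0.527466) = 0.428395
x=1.880000, y=0.428395: f=-1.169143 → y ← 0.428395 + 0.44·(-1.169143) = -0.086028
y(2.32) ≈ -0.0860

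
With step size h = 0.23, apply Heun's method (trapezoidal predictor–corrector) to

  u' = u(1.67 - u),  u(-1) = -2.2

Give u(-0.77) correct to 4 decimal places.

-5.9661

Heun: k1 = f(t_n, u_n); k2 = f(t_n + h, u_n + h·k1); u_{n+1} = u_n + (h/2)·(k1 + k2).
t=-1.000000, u=-2.200000:
  k1 = f(-1.000000, -2.200000) = -8.514000
  k2 = f(-0.770000, -4.158220) = -24.235021
  u ← -2.200000 + (0.23/2)·(-8.514000 + (-24.235021)) = -5.966137
u(-0.77) ≈ -5.9661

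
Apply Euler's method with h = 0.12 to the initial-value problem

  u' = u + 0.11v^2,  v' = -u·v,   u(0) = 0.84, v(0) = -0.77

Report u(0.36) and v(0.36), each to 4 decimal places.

Euler on (u,v): u_{n+1} = u_n + h·u', v_{n+1} = v_n + h·v'.
0.000000: (0.840000, -0.770000); f=(0.905219, 0.646800) → (0.948626, -0.692384)
0.120000: (0.948626, -0.692384); f=(1.001360, 0.656814) → (1.068789, -0.613566)
0.240000: (1.068789, -0.613566); f=(1.110200, 0.655773) → (1.202014, -0.534874)
(u(0.36), v(0.36)) ≈ (1.2020, -0.5349)

1.2020, -0.5349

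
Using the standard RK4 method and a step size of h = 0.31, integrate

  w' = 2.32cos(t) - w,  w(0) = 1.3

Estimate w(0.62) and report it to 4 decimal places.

1.6933

RK4: k1 = f(t_n, w_n); k2 = f(t_n + h/2, w_n + (h/2)·k1); k3 = f(t_n + h/2, w_n + (h/2)·k2); k4 = f(t_n + h, w_n + h·k3); w_{n+1} = w_n + (h/6)·(k1 + 2k2 + 2k3 + k4).
t=0.000000, w=1.300000:
  k1 = f(0.000000, 1.300000) = 1.020000
  k2 = f(0.155000, 1.458100) = 0.834087
  k3 = f(0.155000, 1.429283) = 0.862903
  k4 = f(0.310000, 1.567500) = 0.641914
  w ← 1.300000 + (0.31/6)·(k1 + 2k2 + 2k3 + k4) = 1.561221
t=0.310000, w=1.561221:
  k1 = f(0.310000, 1.561221) = 0.648193
  k2 = f(0.465000, 1.661691) = 0.411975
  k3 = f(0.465000, 1.625077) = 0.448589
  k4 = f(0.620000, 1.700284) = 0.187914
  w ← 1.561221 + (0.31/6)·(k1 + 2k2 + 2k3 + k4) = 1.693345
w(0.62) ≈ 1.6933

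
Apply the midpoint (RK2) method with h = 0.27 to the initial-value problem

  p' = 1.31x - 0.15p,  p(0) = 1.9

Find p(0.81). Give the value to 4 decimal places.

Midpoint: k1 = f(x_n, p_n); k2 = f(x_n + h/2, p_n + (h/2)·k1); p_{n+1} = p_n + h·k2.
x=0.000000, p=1.900000:
  k1 = f(0.000000, 1.900000) = -0.285000
  k2 = f(0.135000, 1.861525) = -0.102379
  p ← 1.900000 + 0.27·(-0.102379) = 1.872358
x=0.270000, p=1.872358:
  k1 = f(0.270000, 1.872358) = 0.072846
  k2 = f(0.405000, 1.882192) = 0.248221
  p ← 1.872358 + 0.27·0.248221 = 1.939377
x=0.540000, p=1.939377:
  k1 = f(0.540000, 1.939377) = 0.416493
  k2 = f(0.675000, 1.995604) = 0.584909
  p ← 1.939377 + 0.27·0.584909 = 2.097303
p(0.81) ≈ 2.0973

2.0973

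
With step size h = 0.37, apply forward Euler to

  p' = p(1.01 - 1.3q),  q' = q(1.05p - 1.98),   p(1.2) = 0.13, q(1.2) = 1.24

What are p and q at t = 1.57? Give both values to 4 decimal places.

Euler on (p,q): p_{n+1} = p_n + h·p', q_{n+1} = q_n + h·q'.
1.200000: (0.130000, 1.240000); f=(-0.078260, -2.285940) → (0.101044, 0.394202)
(p(1.57), q(1.57)) ≈ (0.1010, 0.3942)

0.1010, 0.3942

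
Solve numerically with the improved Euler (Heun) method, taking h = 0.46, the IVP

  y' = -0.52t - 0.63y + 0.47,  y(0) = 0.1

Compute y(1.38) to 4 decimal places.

Heun: k1 = f(t_n, y_n); k2 = f(t_n + h, y_n + h·k1); y_{n+1} = y_n + (h/2)·(k1 + k2).
t=0.000000, y=0.100000:
  k1 = f(0.000000, 0.100000) = 0.407000
  k2 = f(0.460000, 0.287220) = 0.049851
  y ← 0.100000 + (0.46/2)·(0.407000 + 0.049851) = 0.205076
t=0.460000, y=0.205076:
  k1 = f(0.460000, 0.205076) = 0.101602
  k2 = f(0.920000, 0.251813) = -0.167042
  y ← 0.205076 + (0.46/2)·(0.101602 + (-0.167042)) = 0.190025
t=0.920000, y=0.190025:
  k1 = f(0.920000, 0.190025) = -0.128116
  k2 = f(1.380000, 0.131092) = -0.330188
  y ← 0.190025 + (0.46/2)·(-0.128116 + (-0.330188)) = 0.084615
y(1.38) ≈ 0.0846

0.0846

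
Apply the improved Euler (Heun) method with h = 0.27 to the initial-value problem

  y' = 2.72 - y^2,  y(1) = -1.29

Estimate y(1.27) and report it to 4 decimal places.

-0.9166

Heun: k1 = f(t_n, y_n); k2 = f(t_n + h, y_n + h·k1); y_{n+1} = y_n + (h/2)·(k1 + k2).
t=1.000000, y=-1.290000:
  k1 = f(1.000000, -1.290000) = 1.055900
  k2 = f(1.270000, -1.004907) = 1.710162
  y ← -1.290000 + (0.27/2)·(1.055900 + 1.710162) = -0.916582
y(1.27) ≈ -0.9166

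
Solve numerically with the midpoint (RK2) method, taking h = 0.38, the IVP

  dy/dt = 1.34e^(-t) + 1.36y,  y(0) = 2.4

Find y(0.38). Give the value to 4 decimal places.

4.5135

Midpoint: k1 = f(t_n, y_n); k2 = f(t_n + h/2, y_n + (h/2)·k1); y_{n+1} = y_n + h·k2.
t=0.000000, y=2.400000:
  k1 = f(0.000000, 2.400000) = 4.604000
  k2 = f(0.190000, 3.274760) = 5.561799
  y ← 2.400000 + 0.38·5.561799 = 4.513484
y(0.38) ≈ 4.5135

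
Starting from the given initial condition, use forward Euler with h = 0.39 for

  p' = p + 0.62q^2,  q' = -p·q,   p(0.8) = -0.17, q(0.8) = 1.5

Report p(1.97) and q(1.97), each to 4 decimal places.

Euler on (p,q): p_{n+1} = p_n + h·p', q_{n+1} = q_n + h·q'.
0.800000: (-0.170000, 1.500000); f=(1.225000, 0.255000) → (0.307750, 1.599450)
1.190000: (0.307750, 1.599450); f=(1.893859, -0.492231) → (1.046355, 1.407480)
1.580000: (1.046355, 1.407480); f=(2.274575, -1.472724) → (1.933439, 0.833118)
(p(1.97), q(1.97)) ≈ (1.9334, 0.8331)

1.9334, 0.8331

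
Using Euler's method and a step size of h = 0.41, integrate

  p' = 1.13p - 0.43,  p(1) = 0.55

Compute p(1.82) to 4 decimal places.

0.7434

Euler: p_{n+1} = p_n + h·f(t_n, p_n).
t=1.000000, p=0.550000: f=0.191500 → p ← 0.550000 + 0.41·0.191500 = 0.628515
t=1.410000, p=0.628515: f=0.280222 → p ← 0.628515 + 0.41·0.280222 = 0.743406
p(1.82) ≈ 0.7434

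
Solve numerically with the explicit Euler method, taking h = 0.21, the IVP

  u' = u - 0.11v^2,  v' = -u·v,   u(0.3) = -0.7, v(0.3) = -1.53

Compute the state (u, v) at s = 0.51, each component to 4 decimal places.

Euler on (u,v): u_{n+1} = u_n + h·u', v_{n+1} = v_n + h·v'.
0.300000: (-0.700000, -1.530000); f=(-0.957499, -1.071000) → (-0.901075, -1.754910)
(u(0.51), v(0.51)) ≈ (-0.9011, -1.7549)

-0.9011, -1.7549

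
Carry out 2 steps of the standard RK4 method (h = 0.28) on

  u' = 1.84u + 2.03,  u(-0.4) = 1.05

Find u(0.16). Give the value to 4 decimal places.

RK4: k1 = f(t_n, u_n); k2 = f(t_n + h/2, u_n + (h/2)·k1); k3 = f(t_n + h/2, u_n + (h/2)·k2); k4 = f(t_n + h, u_n + h·k3); u_{n+1} = u_n + (h/6)·(k1 + 2k2 + 2k3 + k4).
t=-0.400000, u=1.050000:
  k1 = f(-0.400000, 1.050000) = 3.962000
  k2 = f(-0.260000, 1.604680) = 4.982611
  k3 = f(-0.260000, 1.747566) = 5.245521
  k4 = f(-0.120000, 2.518746) = 6.664492
  u ← 1.050000 + (0.28/6)·(k1 + 2k2 + 2k3 + k4) = 2.500529
t=-0.120000, u=2.500529:
  k1 = f(-0.120000, 2.500529) = 6.630973
  k2 = f(0.020000, 3.428865) = 8.339111
  k3 = f(0.020000, 3.668004) = 8.779128
  k4 = f(0.160000, 4.958684) = 11.153979
  u ← 2.500529 + (0.28/6)·(k1 + 2k2 + 2k3 + k4) = 4.928195
u(0.16) ≈ 4.9282

4.9282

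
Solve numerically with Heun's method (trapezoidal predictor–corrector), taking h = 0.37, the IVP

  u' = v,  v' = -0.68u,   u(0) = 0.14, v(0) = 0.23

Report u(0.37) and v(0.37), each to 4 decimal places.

0.2186, 0.1841

Heun on (u,v): k1 = f(t_n, state_n); k2 = f(t_n + h, state_n + h·k1); state_{n+1} = state_n + (h/2)·(k1 + k2).
0.000000: (0.140000, 0.230000)
  k1 = (0.230000, -0.095200)
  predictor → (0.225100, 0.194776)
  k2 = (0.194776, -0.153068)
  → (0.218584, 0.184070)
(u(0.37), v(0.37)) ≈ (0.2186, 0.1841)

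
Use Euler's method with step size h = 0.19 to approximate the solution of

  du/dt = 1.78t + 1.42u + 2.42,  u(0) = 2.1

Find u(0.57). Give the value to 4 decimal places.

Euler: u_{n+1} = u_n + h·f(t_n, u_n).
t=0.000000, u=2.100000: f=5.402000 → u ← 2.100000 + 0.19·5.402000 = 3.126380
t=0.190000, u=3.126380: f=7.197660 → u ← 3.126380 + 0.19·7.197660 = 4.493935
t=0.380000, u=4.493935: f=9.477788 → u ← 4.493935 + 0.19·9.477788 = 6.294715
u(0.57) ≈ 6.2947

6.2947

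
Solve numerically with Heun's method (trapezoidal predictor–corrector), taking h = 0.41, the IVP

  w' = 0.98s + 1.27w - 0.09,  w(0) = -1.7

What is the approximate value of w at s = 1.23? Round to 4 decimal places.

Heun: k1 = f(s_n, w_n); k2 = f(s_n + h, w_n + h·k1); w_{n+1} = w_n + (h/2)·(k1 + k2).
s=0.000000, w=-1.700000:
  k1 = f(0.000000, -1.700000) = -2.249000
  k2 = f(0.410000, -2.622090) = -3.018254
  w ← -1.700000 + (0.41/2)·(-2.249000 + (-3.018254)) = -2.779787
s=0.410000, w=-2.779787:
  k1 = f(0.410000, -2.779787) = -3.218530
  k2 = f(0.820000, -4.099384) = -4.492618
  w ← -2.779787 + (0.41/2)·(-3.218530 + (-4.492618)) = -4.360572
s=0.820000, w=-4.360572:
  k1 = f(0.820000, -4.360572) = -4.824327
  k2 = f(1.230000, -6.338546) = -6.934554
  w ← -4.360572 + (0.41/2)·(-4.824327 + (-6.934554)) = -6.771143
w(1.23) ≈ -6.7711

-6.7711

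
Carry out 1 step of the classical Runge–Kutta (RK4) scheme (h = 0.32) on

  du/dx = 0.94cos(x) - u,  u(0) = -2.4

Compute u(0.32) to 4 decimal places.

-1.4902

RK4: k1 = f(x_n, u_n); k2 = f(x_n + h/2, u_n + (h/2)·k1); k3 = f(x_n + h/2, u_n + (h/2)·k2); k4 = f(x_n + h, u_n + h·k3); u_{n+1} = u_n + (h/6)·(k1 + 2k2 + 2k3 + k4).
x=0.000000, u=-2.400000:
  k1 = f(0.000000, -2.400000) = 3.340000
  k2 = f(0.160000, -1.865600) = 2.793594
  k3 = f(0.160000, -1.953025) = 2.881019
  k4 = f(0.320000, -1.478074) = 2.370355
  u ← -2.400000 + (0.32/6)·(k1 + 2k2 + 2k3 + k4) = -1.490156
u(0.32) ≈ -1.4902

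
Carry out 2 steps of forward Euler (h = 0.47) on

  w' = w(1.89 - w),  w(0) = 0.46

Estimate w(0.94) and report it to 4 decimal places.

1.1744

Euler: w_{n+1} = w_n + h·f(t_n, w_n).
t=0.000000, w=0.460000: f=0.657800 → w ← 0.460000 + 0.47·0.657800 = 0.769166
t=0.470000, w=0.769166: f=0.862107 → w ← 0.769166 + 0.47·0.862107 = 1.174356
w(0.94) ≈ 1.1744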